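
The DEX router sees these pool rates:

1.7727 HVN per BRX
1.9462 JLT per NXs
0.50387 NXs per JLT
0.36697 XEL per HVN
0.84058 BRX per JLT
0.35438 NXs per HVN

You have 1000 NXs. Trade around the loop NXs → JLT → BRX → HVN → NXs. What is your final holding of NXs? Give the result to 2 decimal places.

1027.71

1000 NXs × 1.9462 = 1946.2 JLT
1946.2 JLT × 0.84058 = 1635.936796 BRX
1635.936796 BRX × 1.7727 = 2900.0251582692 HVN
2900.0251582692 HVN × 0.35438 = 1027.710915587439096 NXs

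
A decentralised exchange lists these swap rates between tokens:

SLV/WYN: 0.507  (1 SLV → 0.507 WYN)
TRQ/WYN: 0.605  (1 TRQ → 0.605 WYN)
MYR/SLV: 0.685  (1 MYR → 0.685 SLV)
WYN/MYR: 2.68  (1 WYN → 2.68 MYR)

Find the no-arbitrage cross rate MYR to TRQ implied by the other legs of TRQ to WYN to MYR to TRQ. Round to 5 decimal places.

Known legs of the cycle: 0.605 × 2.68 = 1.6214
For no arbitrage the full-cycle product must be 1, so the missing rate is 1 / 1.6214 ≈ 0.6167510.

0.61675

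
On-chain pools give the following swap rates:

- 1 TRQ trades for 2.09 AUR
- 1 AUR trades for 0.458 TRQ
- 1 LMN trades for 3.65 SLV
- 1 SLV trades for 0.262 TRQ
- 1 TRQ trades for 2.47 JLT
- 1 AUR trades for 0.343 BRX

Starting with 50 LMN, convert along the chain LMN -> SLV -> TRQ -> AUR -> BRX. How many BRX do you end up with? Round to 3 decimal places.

50 LMN × 3.65 = 182.5 SLV
182.5 SLV × 0.262 = 47.815 TRQ
47.815 TRQ × 2.09 = 99.93335 AUR
99.93335 AUR × 0.343 = 34.27713905 BRX

34.277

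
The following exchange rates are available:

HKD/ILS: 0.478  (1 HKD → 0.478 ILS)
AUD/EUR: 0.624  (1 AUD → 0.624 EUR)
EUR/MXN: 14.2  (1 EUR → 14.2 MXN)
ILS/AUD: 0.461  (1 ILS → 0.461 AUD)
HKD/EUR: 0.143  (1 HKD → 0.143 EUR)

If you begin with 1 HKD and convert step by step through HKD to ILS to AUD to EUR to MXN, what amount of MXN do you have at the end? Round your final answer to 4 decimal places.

1 HKD × 0.478 = 0.478 ILS
0.478 ILS × 0.461 = 0.220358 AUD
0.220358 AUD × 0.624 = 0.137503392 EUR
0.137503392 EUR × 14.2 = 1.9525481664 MXN

1.9525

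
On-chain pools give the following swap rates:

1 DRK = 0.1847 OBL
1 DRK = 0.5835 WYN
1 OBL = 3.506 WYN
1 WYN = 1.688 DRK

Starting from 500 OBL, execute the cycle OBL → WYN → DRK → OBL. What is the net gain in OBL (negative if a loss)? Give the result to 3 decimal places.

46.539

500 OBL × 3.506 = 1753 WYN
1753 WYN × 1.688 = 2959.064 DRK
2959.064 DRK × 0.1847 = 546.5391208 OBL
Net change: 546.5391208 − 500 = 46.5391208 OBL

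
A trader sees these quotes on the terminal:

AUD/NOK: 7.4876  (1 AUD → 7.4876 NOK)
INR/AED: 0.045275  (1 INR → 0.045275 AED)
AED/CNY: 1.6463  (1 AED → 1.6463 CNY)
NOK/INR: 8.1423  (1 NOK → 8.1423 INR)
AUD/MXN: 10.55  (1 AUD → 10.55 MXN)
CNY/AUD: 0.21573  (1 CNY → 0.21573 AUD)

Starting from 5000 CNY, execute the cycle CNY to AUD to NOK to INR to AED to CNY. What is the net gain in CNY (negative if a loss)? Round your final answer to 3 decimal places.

-98.402

5000 CNY × 0.21573 = 1078.65 AUD
1078.65 AUD × 7.4876 = 8076.49974 NOK
8076.49974 NOK × 8.1423 = 65761.283833002 INR
65761.283833002 INR × 0.045275 = 2977.34212553916555 AED
2977.34212553916555 AED × 1.6463 = 4901.598341275128244965 CNY
Net change: 4901.598341275128244965 − 5000 = -98.401658724871755035 CNY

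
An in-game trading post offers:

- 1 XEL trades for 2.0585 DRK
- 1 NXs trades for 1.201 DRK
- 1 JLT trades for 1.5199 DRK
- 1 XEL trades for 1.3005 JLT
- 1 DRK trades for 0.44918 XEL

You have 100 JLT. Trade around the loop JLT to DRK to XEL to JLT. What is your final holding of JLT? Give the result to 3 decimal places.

100 JLT × 1.5199 = 151.99 DRK
151.99 DRK × 0.44918 = 68.2708682 XEL
68.2708682 XEL × 1.3005 = 88.7862640941 JLT

88.786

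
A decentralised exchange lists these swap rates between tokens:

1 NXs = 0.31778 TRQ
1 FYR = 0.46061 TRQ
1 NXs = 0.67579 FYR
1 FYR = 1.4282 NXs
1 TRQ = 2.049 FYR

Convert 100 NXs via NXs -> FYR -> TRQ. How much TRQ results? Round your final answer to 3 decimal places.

31.128

100 NXs × 0.67579 = 67.579 FYR
67.579 FYR × 0.46061 = 31.12756319 TRQ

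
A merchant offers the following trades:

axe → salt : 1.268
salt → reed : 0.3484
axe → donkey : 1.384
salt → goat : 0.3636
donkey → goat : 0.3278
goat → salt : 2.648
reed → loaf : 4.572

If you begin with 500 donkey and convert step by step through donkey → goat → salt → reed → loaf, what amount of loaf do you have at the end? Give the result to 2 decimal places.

691.32

500 donkey × 0.3278 = 163.9 goat
163.9 goat × 2.648 = 434.0072 salt
434.0072 salt × 0.3484 = 151.20810848 reed
151.20810848 reed × 4.572 = 691.32347197056 loaf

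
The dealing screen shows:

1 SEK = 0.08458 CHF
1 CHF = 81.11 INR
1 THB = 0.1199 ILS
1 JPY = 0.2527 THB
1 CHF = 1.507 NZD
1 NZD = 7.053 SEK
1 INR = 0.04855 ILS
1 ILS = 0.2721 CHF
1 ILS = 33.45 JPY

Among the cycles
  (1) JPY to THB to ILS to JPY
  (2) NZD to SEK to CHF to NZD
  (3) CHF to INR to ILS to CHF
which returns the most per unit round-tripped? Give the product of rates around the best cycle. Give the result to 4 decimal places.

1.0715

(1) 0.2527 × 0.1199 × 33.45 = 1.01349
(2) 7.053 × 0.08458 × 1.507 = 0.89899
(3) 81.11 × 0.04855 × 0.2721 = 1.07150
Highest is cycle (3) at 1.0715 (>1, arbitrage).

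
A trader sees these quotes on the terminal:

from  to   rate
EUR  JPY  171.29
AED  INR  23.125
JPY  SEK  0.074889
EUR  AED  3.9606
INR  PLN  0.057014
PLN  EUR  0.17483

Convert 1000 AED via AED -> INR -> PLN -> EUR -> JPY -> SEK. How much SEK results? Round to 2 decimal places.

1000 AED × 23.125 = 23125 INR
23125 INR × 0.057014 = 1318.44875 PLN
1318.44875 PLN × 0.17483 = 230.5043949625 EUR
230.5043949625 EUR × 171.29 = 39483.097813126625 JPY
39483.097813126625 JPY × 0.074889 = 2956.849712127239819625 SEK

2956.85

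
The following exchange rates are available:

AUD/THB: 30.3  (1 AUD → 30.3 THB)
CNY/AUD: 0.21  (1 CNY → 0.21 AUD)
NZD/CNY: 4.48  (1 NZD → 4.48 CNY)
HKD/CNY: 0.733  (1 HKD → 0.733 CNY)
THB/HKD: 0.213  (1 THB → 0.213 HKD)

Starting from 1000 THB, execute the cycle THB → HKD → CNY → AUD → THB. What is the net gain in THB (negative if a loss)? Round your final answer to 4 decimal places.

-6.5512

1000 THB × 0.213 = 213 HKD
213 HKD × 0.733 = 156.129 CNY
156.129 CNY × 0.21 = 32.78709 AUD
32.78709 AUD × 30.3 = 993.448827 THB
Net change: 993.448827 − 1000 = -6.551173 THB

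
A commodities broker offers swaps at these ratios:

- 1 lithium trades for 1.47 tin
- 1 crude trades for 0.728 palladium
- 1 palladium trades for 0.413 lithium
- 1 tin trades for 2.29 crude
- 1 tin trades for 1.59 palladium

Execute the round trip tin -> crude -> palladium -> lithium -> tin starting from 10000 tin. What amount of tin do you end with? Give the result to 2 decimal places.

10000 tin × 2.29 = 22900 crude
22900 crude × 0.728 = 16671.2 palladium
16671.2 palladium × 0.413 = 6885.2056 lithium
6885.2056 lithium × 1.47 = 10121.252232 tin

10121.25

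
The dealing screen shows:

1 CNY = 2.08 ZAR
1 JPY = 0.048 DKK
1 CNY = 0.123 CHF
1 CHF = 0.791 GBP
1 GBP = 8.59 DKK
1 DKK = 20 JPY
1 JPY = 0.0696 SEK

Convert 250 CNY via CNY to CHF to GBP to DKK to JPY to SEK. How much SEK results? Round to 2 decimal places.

250 CNY × 0.123 = 30.75 CHF
30.75 CHF × 0.791 = 24.32325 GBP
24.32325 GBP × 8.59 = 208.9367175 DKK
208.9367175 DKK × 20 = 4178.73435 JPY
4178.73435 JPY × 0.0696 = 290.83991076 SEK

290.84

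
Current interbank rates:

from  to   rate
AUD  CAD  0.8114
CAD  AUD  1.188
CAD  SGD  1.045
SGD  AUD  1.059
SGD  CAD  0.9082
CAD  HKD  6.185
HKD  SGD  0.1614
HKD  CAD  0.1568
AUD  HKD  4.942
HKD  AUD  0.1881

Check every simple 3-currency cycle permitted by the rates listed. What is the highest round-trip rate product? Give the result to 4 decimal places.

0.9440

CAD→HKD→AUD→CAD: 6.185 × 0.1881 × 0.8114 = 0.94398
CAD→AUD→HKD→CAD: 1.188 × 4.942 × 0.1568 = 0.92059
SGD→CAD→HKD→SGD: 0.9082 × 6.185 × 0.1614 = 0.90662
SGD→AUD→CAD→SGD: 1.059 × 0.8114 × 1.045 = 0.89794
SGD→AUD→HKD→SGD: 1.059 × 4.942 × 0.1614 = 0.84470
Maximum is CAD→HKD→AUD→CAD at 0.9440; no arbitrage — every cycle loses value.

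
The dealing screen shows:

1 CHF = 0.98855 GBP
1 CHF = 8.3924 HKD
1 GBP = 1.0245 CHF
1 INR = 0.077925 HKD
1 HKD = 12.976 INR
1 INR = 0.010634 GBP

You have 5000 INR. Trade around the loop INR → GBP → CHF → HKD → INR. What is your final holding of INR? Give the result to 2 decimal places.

5000 INR × 0.010634 = 53.17 GBP
53.17 GBP × 1.0245 = 54.472665 CHF
54.472665 CHF × 8.3924 = 457.156393746 HKD
457.156393746 HKD × 12.976 = 5932.061365248096 INR

5932.06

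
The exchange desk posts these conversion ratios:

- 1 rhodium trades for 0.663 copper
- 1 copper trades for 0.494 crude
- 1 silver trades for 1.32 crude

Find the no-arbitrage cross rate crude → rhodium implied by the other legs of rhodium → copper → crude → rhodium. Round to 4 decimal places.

3.0532

Known legs of the cycle: 0.663 × 0.494 = 0.327522
For no arbitrage the full-cycle product must be 1, so the missing rate is 1 / 0.327522 ≈ 3.053230.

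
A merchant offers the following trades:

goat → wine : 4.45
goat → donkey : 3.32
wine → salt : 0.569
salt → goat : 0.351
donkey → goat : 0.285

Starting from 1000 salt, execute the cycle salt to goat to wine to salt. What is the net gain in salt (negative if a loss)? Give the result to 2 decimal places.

-111.25

1000 salt × 0.351 = 351 goat
351 goat × 4.45 = 1561.95 wine
1561.95 wine × 0.569 = 888.74955 salt
Net change: 888.74955 − 1000 = -111.25045 salt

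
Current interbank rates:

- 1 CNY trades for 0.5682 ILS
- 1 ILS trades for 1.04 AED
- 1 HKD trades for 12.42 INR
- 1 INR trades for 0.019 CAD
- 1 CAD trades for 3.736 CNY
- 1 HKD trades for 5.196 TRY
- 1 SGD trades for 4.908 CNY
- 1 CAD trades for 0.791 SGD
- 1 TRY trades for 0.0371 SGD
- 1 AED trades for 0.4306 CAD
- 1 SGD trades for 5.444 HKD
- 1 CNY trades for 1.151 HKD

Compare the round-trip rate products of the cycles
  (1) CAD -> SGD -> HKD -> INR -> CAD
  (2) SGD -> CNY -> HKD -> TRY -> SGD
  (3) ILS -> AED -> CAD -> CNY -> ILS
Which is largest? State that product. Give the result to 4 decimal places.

1.0890

(1) 0.791 × 5.444 × 12.42 × 0.019 = 1.01618
(2) 4.908 × 1.151 × 5.196 × 0.0371 = 1.08899
(3) 1.04 × 0.4306 × 3.736 × 0.5682 = 0.95064
Highest is cycle (2) at 1.0890 (>1, arbitrage).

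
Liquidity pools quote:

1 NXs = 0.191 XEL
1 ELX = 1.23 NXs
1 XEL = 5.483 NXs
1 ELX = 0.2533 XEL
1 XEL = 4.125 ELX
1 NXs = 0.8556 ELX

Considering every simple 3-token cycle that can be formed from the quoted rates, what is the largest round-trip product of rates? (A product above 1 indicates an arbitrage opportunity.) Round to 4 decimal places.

NXs→ELX→XEL→NXs: 0.8556 × 0.2533 × 5.483 = 1.18829
NXs→XEL→ELX→NXs: 0.191 × 4.125 × 1.23 = 0.96909
Maximum is NXs→ELX→XEL→NXs at 1.1883; arbitrage exists.

1.1883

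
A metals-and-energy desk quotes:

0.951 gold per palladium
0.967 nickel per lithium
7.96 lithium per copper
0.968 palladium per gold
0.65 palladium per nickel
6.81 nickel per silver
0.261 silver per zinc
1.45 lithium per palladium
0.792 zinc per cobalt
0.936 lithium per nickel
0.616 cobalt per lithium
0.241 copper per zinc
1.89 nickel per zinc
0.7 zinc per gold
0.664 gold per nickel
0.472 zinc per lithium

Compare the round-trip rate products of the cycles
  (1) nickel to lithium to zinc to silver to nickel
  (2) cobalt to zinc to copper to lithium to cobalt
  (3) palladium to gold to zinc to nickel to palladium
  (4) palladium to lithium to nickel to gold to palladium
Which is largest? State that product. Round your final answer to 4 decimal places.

(1) 0.936 × 0.472 × 0.261 × 6.81 = 0.78525
(2) 0.792 × 0.241 × 7.96 × 0.616 = 0.93591
(3) 0.951 × 0.7 × 1.89 × 0.65 = 0.81781
(4) 1.45 × 0.967 × 0.664 × 0.968 = 0.90123
Highest is cycle (2) at 0.9359 (≤1, no arbitrage).

0.9359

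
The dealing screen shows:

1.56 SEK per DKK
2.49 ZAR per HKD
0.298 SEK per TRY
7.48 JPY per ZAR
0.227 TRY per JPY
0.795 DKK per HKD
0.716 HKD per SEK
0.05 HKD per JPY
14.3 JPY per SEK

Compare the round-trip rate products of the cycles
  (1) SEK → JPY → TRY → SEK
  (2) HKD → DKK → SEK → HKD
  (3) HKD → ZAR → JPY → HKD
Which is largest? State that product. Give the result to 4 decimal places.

(1) 14.3 × 0.227 × 0.298 = 0.96734
(2) 0.795 × 1.56 × 0.716 = 0.88798
(3) 2.49 × 7.48 × 0.05 = 0.93126
Highest is cycle (1) at 0.9673 (≤1, no arbitrage).

0.9673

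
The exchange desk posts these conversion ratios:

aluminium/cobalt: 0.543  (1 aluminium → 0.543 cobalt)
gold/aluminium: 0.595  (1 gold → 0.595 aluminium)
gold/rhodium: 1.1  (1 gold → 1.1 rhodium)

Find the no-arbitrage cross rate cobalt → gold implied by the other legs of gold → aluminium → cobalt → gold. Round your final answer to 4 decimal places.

3.0952

Known legs of the cycle: 0.595 × 0.543 = 0.323085
For no arbitrage the full-cycle product must be 1, so the missing rate is 1 / 0.323085 ≈ 3.095161.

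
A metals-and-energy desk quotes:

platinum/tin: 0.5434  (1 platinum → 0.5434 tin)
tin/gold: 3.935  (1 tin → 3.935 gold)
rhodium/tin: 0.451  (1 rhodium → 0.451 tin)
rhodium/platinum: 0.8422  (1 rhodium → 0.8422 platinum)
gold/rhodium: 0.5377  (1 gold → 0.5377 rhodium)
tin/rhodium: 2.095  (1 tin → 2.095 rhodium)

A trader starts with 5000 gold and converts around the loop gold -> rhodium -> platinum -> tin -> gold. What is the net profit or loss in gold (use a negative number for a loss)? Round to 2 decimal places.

5000 gold × 0.5377 = 2688.5 rhodium
2688.5 rhodium × 0.8422 = 2264.2547 platinum
2264.2547 platinum × 0.5434 = 1230.39600398 tin
1230.39600398 tin × 3.935 = 4841.6082756613 gold
Net change: 4841.6082756613 − 5000 = -158.3917243387 gold

-158.39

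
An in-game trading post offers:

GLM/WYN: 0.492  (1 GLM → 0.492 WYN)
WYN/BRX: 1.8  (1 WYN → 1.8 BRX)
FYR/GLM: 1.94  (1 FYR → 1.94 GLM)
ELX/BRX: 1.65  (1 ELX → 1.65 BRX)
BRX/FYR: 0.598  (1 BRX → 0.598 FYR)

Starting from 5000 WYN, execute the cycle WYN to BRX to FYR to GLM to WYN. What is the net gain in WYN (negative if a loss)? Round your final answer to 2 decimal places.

5000 WYN × 1.8 = 9000 BRX
9000 BRX × 0.598 = 5382 FYR
5382 FYR × 1.94 = 10441.08 GLM
10441.08 GLM × 0.492 = 5137.01136 WYN
Net change: 5137.01136 − 5000 = 137.01136 WYN

137.01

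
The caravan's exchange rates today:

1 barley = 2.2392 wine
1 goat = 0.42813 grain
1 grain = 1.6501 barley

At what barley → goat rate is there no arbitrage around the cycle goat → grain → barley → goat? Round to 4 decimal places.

1.4155

Known legs of the cycle: 0.42813 × 1.6501 = 0.706457313
For no arbitrage the full-cycle product must be 1, so the missing rate is 1 / 0.706457313 ≈ 1.415514.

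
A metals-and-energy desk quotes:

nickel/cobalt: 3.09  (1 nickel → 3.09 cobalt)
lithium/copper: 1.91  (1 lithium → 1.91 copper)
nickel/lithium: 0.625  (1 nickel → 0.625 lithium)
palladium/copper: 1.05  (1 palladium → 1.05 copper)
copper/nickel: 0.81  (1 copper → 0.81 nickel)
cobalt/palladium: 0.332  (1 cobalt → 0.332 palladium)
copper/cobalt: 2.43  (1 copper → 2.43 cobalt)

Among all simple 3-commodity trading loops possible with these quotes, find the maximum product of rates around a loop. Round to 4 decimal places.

0.9669

nickel→lithium→copper→nickel: 0.625 × 1.91 × 0.81 = 0.96694
copper→cobalt→palladium→copper: 2.43 × 0.332 × 1.05 = 0.84710
Maximum is nickel→lithium→copper→nickel at 0.9669; no arbitrage — every cycle loses value.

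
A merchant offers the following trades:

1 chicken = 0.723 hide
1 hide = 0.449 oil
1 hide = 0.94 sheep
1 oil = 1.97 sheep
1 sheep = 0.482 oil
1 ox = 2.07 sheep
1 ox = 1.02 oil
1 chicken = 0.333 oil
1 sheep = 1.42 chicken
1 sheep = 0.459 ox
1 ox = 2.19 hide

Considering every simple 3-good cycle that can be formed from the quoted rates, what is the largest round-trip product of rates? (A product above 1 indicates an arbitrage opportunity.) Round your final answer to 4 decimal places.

sheep→chicken→hide→sheep: 1.42 × 0.723 × 0.94 = 0.96506
ox→hide→sheep→ox: 2.19 × 0.94 × 0.459 = 0.94490
sheep→chicken→oil→sheep: 1.42 × 0.333 × 1.97 = 0.93153
ox→oil→sheep→ox: 1.02 × 1.97 × 0.459 = 0.92231
Maximum is sheep→chicken→hide→sheep at 0.9651; no arbitrage — every cycle loses value.

0.9651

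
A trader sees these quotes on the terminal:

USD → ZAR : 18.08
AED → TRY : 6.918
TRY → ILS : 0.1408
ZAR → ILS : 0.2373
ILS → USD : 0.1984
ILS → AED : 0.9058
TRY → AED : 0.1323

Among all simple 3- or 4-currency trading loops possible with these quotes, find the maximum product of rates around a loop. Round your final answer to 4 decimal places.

0.8823

ILS→AED→TRY→ILS: 0.9058 × 6.918 × 0.1408 = 0.88230
ZAR→ILS→USD→ZAR: 0.2373 × 0.1984 × 18.08 = 0.85121
Maximum is ILS→AED→TRY→ILS at 0.8823; no arbitrage — every cycle loses value.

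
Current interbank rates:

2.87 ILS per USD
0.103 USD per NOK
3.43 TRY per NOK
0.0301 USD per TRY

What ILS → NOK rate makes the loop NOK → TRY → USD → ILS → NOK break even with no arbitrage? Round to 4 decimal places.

Known legs of the cycle: 3.43 × 0.0301 × 2.87 = 0.29630741
For no arbitrage the full-cycle product must be 1, so the missing rate is 1 / 0.29630741 ≈ 3.374873.

3.3749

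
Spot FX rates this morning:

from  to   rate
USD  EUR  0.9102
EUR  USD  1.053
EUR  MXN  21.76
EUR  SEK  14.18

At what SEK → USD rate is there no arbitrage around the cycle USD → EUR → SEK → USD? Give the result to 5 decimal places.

Known legs of the cycle: 0.9102 × 14.18 = 12.906636
For no arbitrage the full-cycle product must be 1, so the missing rate is 1 / 12.906636 ≈ 0.0774795.

0.07748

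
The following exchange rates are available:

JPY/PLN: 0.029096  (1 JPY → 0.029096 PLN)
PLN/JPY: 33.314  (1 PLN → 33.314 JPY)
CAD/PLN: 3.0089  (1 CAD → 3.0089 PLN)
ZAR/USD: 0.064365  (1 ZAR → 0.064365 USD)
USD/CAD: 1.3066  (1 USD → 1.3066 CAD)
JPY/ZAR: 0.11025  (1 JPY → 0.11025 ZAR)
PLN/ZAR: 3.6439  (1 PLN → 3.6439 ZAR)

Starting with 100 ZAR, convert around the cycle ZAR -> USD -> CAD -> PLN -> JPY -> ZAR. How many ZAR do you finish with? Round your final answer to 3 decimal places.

92.941

100 ZAR × 0.064365 = 6.4365 USD
6.4365 USD × 1.3066 = 8.4099309 CAD
8.4099309 CAD × 3.0089 = 25.30464108501 PLN
25.30464108501 PLN × 33.314 = 842.99881310602314 JPY
842.99881310602314 JPY × 0.11025 = 92.940619144939051185 ZAR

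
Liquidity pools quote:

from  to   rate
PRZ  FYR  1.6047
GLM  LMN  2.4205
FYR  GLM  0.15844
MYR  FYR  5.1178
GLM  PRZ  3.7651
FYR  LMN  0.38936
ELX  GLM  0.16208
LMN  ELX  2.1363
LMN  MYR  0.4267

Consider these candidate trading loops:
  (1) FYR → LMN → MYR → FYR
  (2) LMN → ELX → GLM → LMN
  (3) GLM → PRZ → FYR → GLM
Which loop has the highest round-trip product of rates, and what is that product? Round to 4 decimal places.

0.9573

(1) 0.38936 × 0.4267 × 5.1178 = 0.85027
(2) 2.1363 × 0.16208 × 2.4205 = 0.83810
(3) 3.7651 × 1.6047 × 0.15844 = 0.95727
Highest is cycle (3) at 0.9573 (≤1, no arbitrage).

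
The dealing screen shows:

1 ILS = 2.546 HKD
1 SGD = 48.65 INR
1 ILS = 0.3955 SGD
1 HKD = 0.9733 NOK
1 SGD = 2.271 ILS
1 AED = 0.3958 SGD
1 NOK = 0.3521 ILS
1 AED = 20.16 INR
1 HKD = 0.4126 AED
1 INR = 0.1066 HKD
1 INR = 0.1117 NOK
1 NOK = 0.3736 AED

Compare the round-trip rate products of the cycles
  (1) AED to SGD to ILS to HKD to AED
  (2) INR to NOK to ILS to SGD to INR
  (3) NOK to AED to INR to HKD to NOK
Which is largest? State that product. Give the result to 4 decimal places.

(1) 0.3958 × 2.271 × 2.546 × 0.4126 = 0.94424
(2) 0.1117 × 0.3521 × 0.3955 × 48.65 = 0.75674
(3) 0.3736 × 20.16 × 0.1066 × 0.9733 = 0.78145
Highest is cycle (1) at 0.9442 (≤1, no arbitrage).

0.9442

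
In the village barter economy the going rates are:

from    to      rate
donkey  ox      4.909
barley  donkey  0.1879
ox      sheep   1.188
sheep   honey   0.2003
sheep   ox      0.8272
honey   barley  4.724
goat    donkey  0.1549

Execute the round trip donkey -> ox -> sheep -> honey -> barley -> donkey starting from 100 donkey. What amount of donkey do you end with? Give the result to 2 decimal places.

103.69

100 donkey × 4.909 = 490.9 ox
490.9 ox × 1.188 = 583.1892 sheep
583.1892 sheep × 0.2003 = 116.81279676 honey
116.81279676 honey × 4.724 = 551.82365189424 barley
551.82365189424 barley × 0.1879 = 103.687664190927696 donkey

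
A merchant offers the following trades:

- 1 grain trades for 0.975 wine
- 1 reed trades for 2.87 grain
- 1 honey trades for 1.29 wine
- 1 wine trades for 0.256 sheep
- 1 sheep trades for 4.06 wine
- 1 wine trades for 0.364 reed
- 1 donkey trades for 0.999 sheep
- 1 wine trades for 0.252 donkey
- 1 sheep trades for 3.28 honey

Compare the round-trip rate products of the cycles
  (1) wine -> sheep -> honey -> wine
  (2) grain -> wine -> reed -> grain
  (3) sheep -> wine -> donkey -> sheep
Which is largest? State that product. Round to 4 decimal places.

(1) 0.256 × 3.28 × 1.29 = 1.08319
(2) 0.975 × 0.364 × 2.87 = 1.01856
(3) 4.06 × 0.252 × 0.999 = 1.02210
Highest is cycle (1) at 1.0832 (>1, arbitrage).

1.0832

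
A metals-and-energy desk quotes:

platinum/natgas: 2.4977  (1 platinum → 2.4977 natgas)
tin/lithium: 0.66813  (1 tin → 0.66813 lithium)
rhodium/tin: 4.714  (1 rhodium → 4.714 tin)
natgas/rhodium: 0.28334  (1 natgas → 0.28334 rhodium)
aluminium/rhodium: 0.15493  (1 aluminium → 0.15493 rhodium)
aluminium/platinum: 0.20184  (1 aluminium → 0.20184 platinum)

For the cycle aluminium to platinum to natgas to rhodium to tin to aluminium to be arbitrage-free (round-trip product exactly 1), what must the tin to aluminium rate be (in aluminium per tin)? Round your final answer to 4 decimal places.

Known legs of the cycle: 0.20184 × 2.4977 × 0.28334 × 4.714 = 0.67335637957313568
For no arbitrage the full-cycle product must be 1, so the missing rate is 1 / 0.67335637957313568 ≈ 1.485098.

1.4851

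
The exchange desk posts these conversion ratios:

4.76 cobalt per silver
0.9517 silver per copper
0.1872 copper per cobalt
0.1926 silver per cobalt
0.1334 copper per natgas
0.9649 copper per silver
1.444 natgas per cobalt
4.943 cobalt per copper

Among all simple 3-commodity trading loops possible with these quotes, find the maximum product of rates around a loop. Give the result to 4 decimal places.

cobalt→natgas→copper→cobalt: 1.444 × 0.1334 × 4.943 = 0.95217
cobalt→silver→copper→cobalt: 0.1926 × 0.9649 × 4.943 = 0.91861
cobalt→copper→silver→cobalt: 0.1872 × 0.9517 × 4.76 = 0.84803
Maximum is cobalt→natgas→copper→cobalt at 0.9522; no arbitrage — every cycle loses value.

0.9522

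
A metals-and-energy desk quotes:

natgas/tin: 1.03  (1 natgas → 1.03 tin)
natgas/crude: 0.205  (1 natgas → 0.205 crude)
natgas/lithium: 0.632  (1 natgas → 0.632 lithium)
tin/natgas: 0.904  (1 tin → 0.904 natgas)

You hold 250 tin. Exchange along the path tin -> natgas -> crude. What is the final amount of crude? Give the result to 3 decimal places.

250 tin × 0.904 = 226 natgas
226 natgas × 0.205 = 46.33 crude

46.330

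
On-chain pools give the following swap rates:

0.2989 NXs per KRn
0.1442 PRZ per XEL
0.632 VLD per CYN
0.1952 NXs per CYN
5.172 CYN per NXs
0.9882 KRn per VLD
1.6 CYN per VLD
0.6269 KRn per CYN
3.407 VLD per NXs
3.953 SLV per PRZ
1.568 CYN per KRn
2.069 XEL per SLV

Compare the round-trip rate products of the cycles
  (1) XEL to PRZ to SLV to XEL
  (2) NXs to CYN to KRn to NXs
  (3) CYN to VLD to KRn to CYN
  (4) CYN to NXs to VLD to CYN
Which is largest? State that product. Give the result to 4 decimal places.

1.1794

(1) 0.1442 × 3.953 × 2.069 = 1.17938
(2) 5.172 × 0.6269 × 0.2989 = 0.96913
(3) 0.632 × 0.9882 × 1.568 = 0.97928
(4) 0.1952 × 3.407 × 1.6 = 1.06407
Highest is cycle (1) at 1.1794 (>1, arbitrage).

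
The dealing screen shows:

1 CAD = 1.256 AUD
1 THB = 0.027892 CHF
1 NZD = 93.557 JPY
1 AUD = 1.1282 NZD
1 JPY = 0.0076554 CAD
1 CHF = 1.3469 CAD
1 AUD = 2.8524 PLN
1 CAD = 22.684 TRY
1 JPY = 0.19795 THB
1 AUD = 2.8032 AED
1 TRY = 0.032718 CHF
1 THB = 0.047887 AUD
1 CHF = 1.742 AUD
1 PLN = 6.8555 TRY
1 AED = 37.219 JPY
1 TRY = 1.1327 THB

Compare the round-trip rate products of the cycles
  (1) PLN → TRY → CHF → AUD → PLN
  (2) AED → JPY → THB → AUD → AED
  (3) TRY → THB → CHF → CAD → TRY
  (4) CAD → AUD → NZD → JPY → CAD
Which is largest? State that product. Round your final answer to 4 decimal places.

1.1145

(1) 6.8555 × 0.032718 × 1.742 × 2.8524 = 1.11451
(2) 37.219 × 0.19795 × 0.047887 × 2.8032 = 0.98899
(3) 1.1327 × 0.027892 × 1.3469 × 22.684 = 0.96527
(4) 1.256 × 1.1282 × 93.557 × 0.0076554 = 1.01489
Highest is cycle (1) at 1.1145 (>1, arbitrage).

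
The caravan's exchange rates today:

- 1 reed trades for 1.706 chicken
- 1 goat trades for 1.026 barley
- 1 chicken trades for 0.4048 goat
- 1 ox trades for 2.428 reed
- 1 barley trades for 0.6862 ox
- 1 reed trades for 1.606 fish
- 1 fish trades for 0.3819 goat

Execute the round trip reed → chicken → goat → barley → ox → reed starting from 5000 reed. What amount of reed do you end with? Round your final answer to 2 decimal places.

5000 reed × 1.706 = 8530 chicken
8530 chicken × 0.4048 = 3452.944 goat
3452.944 goat × 1.026 = 3542.720544 barley
3542.720544 barley × 0.6862 = 2431.0148372928 ox
2431.0148372928 ox × 2.428 = 5902.5040249469184 reed

5902.50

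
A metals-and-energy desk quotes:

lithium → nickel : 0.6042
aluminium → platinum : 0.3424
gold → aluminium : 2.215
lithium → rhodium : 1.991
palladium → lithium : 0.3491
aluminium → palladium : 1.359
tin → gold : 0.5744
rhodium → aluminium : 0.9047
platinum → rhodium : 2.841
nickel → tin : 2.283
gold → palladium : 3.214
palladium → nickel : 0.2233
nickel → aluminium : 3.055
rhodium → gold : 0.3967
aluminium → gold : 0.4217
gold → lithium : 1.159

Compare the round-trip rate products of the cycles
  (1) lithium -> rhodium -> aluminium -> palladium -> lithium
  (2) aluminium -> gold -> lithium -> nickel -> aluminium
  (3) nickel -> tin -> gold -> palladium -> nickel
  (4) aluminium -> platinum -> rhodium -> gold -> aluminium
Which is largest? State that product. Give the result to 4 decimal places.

0.9411

(1) 1.991 × 0.9047 × 1.359 × 0.3491 = 0.85457
(2) 0.4217 × 1.159 × 0.6042 × 3.055 = 0.90215
(3) 2.283 × 0.5744 × 3.214 × 0.2233 = 0.94114
(4) 0.3424 × 2.841 × 0.3967 × 2.215 = 0.85475
Highest is cycle (3) at 0.9411 (≤1, no arbitrage).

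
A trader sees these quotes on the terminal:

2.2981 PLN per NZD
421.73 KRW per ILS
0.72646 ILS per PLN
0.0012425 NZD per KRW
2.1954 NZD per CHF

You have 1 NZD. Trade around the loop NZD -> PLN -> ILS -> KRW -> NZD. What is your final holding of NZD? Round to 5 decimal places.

0.87481

1 NZD × 2.2981 = 2.2981 PLN
2.2981 PLN × 0.72646 = 1.669477726 ILS
1.669477726 ILS × 421.73 = 704.06884138598 KRW
704.06884138598 KRW × 0.0012425 = 0.87480553542208015 NZD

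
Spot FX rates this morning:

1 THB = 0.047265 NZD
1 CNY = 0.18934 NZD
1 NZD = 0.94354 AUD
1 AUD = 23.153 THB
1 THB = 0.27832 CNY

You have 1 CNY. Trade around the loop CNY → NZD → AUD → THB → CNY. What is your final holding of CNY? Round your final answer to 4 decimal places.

1.1512

1 CNY × 0.18934 = 0.18934 NZD
0.18934 NZD × 0.94354 = 0.1786498636 AUD
0.1786498636 AUD × 23.153 = 4.1362802919308 THB
4.1362802919308 THB × 0.27832 = 1.151209530850180256 CNY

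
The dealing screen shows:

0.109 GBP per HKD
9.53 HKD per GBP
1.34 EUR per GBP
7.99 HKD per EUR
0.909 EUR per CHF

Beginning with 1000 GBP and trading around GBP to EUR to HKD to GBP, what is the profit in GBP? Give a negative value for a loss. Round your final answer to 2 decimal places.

1000 GBP × 1.34 = 1340 EUR
1340 EUR × 7.99 = 10706.6 HKD
10706.6 HKD × 0.109 = 1167.0194 GBP
Net change: 1167.0194 − 1000 = 167.0194 GBP

167.02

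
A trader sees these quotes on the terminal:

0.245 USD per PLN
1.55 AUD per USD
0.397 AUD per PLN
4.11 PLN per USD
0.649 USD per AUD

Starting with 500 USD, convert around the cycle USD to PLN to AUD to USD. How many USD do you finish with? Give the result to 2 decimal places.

500 USD × 4.11 = 2055 PLN
2055 PLN × 0.397 = 815.835 AUD
815.835 AUD × 0.649 = 529.476915 USD

529.48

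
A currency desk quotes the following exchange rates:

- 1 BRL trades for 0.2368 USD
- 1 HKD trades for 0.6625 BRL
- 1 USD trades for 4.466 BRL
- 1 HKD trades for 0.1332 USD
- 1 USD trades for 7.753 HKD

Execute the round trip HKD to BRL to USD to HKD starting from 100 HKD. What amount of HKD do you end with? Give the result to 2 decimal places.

121.63

100 HKD × 0.6625 = 66.25 BRL
66.25 BRL × 0.2368 = 15.688 USD
15.688 USD × 7.753 = 121.629064 HKD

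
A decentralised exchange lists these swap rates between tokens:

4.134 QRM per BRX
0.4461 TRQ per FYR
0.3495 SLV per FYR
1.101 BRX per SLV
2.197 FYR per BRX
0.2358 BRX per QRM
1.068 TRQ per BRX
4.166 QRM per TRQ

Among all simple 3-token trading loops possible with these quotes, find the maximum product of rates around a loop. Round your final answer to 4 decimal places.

TRQ→QRM→BRX→TRQ: 4.166 × 0.2358 × 1.068 = 1.04914
SLV→BRX→FYR→SLV: 1.101 × 2.197 × 0.3495 = 0.84540
Maximum is TRQ→QRM→BRX→TRQ at 1.0491; arbitrage exists.

1.0491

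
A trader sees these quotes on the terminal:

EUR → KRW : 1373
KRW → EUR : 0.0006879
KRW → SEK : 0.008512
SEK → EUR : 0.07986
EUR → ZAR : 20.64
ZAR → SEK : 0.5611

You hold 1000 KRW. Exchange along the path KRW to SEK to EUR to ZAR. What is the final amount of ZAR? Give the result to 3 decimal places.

14.030

1000 KRW × 0.008512 = 8.512 SEK
8.512 SEK × 0.07986 = 0.67976832 EUR
0.67976832 EUR × 20.64 = 14.0304181248 ZAR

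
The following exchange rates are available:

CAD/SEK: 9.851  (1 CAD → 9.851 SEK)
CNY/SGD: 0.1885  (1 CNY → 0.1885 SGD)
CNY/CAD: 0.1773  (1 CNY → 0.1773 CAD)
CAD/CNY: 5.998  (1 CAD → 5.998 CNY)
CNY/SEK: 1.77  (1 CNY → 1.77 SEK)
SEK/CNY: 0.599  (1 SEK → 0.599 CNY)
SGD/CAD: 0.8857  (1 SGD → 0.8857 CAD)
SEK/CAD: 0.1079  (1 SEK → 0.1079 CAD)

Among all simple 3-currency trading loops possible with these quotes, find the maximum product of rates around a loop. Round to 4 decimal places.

CAD→CNY→SEK→CAD: 5.998 × 1.77 × 0.1079 = 1.14552
CAD→SEK→CNY→CAD: 9.851 × 0.599 × 0.1773 = 1.04620
CAD→CNY→SGD→CAD: 5.998 × 0.1885 × 0.8857 = 1.00139
Maximum is CAD→CNY→SEK→CAD at 1.1455; arbitrage exists.

1.1455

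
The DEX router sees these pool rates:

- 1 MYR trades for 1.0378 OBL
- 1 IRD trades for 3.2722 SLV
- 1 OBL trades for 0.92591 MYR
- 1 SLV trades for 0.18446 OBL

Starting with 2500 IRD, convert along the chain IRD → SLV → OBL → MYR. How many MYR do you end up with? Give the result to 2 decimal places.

2500 IRD × 3.2722 = 8180.5 SLV
8180.5 SLV × 0.18446 = 1508.97503 OBL
1508.97503 OBL × 0.92591 = 1397.1750700273 MYR

1397.18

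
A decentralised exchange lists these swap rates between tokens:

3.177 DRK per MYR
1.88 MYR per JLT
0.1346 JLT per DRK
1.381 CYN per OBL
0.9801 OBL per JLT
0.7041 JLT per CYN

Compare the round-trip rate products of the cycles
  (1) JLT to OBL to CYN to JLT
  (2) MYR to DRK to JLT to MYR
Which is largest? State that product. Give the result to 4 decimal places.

(1) 0.9801 × 1.381 × 0.7041 = 0.95301
(2) 3.177 × 0.1346 × 1.88 = 0.80393
Highest is cycle (1) at 0.9530 (≤1, no arbitrage).

0.9530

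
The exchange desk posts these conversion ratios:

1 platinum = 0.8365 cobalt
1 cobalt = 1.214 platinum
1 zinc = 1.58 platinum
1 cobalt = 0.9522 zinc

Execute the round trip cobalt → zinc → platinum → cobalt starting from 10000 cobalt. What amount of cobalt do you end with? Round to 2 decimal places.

12584.94

10000 cobalt × 0.9522 = 9522 zinc
9522 zinc × 1.58 = 15044.76 platinum
15044.76 platinum × 0.8365 = 12584.94174 cobalt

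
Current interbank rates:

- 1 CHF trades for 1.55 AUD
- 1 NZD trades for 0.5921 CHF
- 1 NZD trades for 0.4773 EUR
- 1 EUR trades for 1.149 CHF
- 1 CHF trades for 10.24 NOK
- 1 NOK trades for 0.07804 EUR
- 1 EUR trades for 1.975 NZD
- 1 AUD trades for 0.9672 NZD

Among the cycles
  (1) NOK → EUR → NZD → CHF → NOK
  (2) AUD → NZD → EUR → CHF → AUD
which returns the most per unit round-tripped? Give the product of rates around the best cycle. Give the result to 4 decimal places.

0.9345

(1) 0.07804 × 1.975 × 0.5921 × 10.24 = 0.93450
(2) 0.9672 × 0.4773 × 1.149 × 1.55 = 0.82217
Highest is cycle (1) at 0.9345 (≤1, no arbitrage).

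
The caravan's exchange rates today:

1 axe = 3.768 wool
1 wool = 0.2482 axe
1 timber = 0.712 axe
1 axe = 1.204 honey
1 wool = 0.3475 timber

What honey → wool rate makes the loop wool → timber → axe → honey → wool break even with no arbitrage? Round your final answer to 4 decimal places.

Known legs of the cycle: 0.3475 × 0.712 × 1.204 = 0.29789368
For no arbitrage the full-cycle product must be 1, so the missing rate is 1 / 0.29789368 ≈ 3.356902.

3.3569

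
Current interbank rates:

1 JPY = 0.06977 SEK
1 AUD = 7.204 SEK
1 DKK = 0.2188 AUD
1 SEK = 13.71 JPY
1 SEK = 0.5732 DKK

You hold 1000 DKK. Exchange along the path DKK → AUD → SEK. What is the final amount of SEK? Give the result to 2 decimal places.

1576.24

1000 DKK × 0.2188 = 218.8 AUD
218.8 AUD × 7.204 = 1576.2352 SEK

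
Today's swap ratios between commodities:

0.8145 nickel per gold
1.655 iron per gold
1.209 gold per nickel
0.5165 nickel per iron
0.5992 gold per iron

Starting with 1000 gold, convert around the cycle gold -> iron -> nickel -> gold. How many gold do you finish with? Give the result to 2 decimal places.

1033.46

1000 gold × 1.655 = 1655 iron
1655 iron × 0.5165 = 854.8075 nickel
854.8075 nickel × 1.209 = 1033.4622675 gold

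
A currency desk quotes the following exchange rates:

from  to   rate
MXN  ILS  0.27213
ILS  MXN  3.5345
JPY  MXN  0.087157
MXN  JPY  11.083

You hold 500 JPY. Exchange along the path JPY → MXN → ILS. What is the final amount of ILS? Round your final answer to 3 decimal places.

500 JPY × 0.087157 = 43.5785 MXN
43.5785 MXN × 0.27213 = 11.859017205 ILS

11.859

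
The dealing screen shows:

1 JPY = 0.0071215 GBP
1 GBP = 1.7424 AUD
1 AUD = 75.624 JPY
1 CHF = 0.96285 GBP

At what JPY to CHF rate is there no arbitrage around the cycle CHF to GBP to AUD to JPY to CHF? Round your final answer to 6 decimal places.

0.007882

Known legs of the cycle: 0.96285 × 1.7424 × 75.624 = 126.87210398016
For no arbitrage the full-cycle product must be 1, so the missing rate is 1 / 126.87210398016 ≈ 0.00788195.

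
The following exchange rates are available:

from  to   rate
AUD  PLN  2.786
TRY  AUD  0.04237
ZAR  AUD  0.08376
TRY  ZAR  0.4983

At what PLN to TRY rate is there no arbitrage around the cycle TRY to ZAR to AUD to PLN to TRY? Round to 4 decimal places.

Known legs of the cycle: 0.4983 × 0.08376 × 2.786 = 0.116280975888
For no arbitrage the full-cycle product must be 1, so the missing rate is 1 / 0.116280975888 ≈ 8.599859.

8.5999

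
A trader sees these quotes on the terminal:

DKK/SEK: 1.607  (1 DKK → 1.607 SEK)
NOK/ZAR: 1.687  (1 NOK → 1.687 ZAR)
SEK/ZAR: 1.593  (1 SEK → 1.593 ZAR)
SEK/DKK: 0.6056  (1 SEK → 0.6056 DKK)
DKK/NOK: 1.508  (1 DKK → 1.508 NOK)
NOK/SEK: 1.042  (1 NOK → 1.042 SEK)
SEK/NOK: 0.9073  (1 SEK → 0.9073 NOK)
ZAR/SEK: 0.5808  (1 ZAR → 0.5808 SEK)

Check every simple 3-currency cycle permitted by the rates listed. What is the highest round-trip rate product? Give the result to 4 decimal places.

0.9516

SEK→DKK→NOK→SEK: 0.6056 × 1.508 × 1.042 = 0.95160
ZAR→SEK→NOK→ZAR: 0.5808 × 0.9073 × 1.687 = 0.88898
Maximum is SEK→DKK→NOK→SEK at 0.9516; no arbitrage — every cycle loses value.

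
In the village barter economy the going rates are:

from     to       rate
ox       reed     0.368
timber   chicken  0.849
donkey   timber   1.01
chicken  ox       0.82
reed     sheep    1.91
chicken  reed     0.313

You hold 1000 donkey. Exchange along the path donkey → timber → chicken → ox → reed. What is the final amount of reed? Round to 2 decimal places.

1000 donkey × 1.01 = 1010 timber
1010 timber × 0.849 = 857.49 chicken
857.49 chicken × 0.82 = 703.1418 ox
703.1418 ox × 0.368 = 258.7561824 reed

258.76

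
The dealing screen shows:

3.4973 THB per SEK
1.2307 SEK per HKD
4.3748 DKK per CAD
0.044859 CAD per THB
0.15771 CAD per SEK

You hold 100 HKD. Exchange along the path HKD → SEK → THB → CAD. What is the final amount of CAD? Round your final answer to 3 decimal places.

19.308

100 HKD × 1.2307 = 123.07 SEK
123.07 SEK × 3.4973 = 430.412711 THB
430.412711 THB × 0.044859 = 19.307883802749 CAD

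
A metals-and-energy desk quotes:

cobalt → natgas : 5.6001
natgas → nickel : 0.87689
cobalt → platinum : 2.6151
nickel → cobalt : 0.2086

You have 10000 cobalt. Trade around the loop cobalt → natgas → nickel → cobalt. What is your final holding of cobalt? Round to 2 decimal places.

10000 cobalt × 5.6001 = 56001 natgas
56001 natgas × 0.87689 = 49106.71689 nickel
49106.71689 nickel × 0.2086 = 10243.661143254 cobalt

10243.66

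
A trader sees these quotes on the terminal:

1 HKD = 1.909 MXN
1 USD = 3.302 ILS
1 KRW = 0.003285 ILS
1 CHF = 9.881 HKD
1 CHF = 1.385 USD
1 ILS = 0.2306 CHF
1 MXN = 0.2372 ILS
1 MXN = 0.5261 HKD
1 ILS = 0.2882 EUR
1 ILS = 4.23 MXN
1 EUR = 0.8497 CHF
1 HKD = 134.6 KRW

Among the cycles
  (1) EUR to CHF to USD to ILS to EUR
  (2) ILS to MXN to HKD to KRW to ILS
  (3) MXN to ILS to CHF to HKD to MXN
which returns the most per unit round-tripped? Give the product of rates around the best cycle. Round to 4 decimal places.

1.1199

(1) 0.8497 × 1.385 × 3.302 × 0.2882 = 1.11992
(2) 4.23 × 0.5261 × 134.6 × 0.003285 = 0.98399
(3) 0.2372 × 0.2306 × 9.881 × 1.909 = 1.03177
Highest is cycle (1) at 1.1199 (>1, arbitrage).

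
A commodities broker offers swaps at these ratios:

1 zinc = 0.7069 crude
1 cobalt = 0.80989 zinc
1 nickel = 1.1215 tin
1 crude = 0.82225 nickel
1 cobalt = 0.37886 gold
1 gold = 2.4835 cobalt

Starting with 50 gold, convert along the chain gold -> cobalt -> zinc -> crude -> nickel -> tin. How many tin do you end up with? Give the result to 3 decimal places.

50 gold × 2.4835 = 124.175 cobalt
124.175 cobalt × 0.80989 = 100.56809075 zinc
100.56809075 zinc × 0.7069 = 71.091583351175 crude
71.091583351175 crude × 0.82225 = 58.45505441050364375 nickel
58.45505441050364375 nickel × 1.1215 = 65.557343521379836465625 tin

65.557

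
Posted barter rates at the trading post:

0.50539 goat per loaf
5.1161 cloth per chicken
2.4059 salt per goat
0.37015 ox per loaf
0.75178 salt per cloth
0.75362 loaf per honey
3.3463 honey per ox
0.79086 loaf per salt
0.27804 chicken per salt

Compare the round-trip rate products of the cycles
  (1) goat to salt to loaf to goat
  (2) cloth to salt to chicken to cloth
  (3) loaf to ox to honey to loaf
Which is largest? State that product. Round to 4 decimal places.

(1) 2.4059 × 0.79086 × 0.50539 = 0.96162
(2) 0.75178 × 0.27804 × 5.1161 = 1.06939
(3) 0.37015 × 3.3463 × 0.75362 = 0.93346
Highest is cycle (2) at 1.0694 (>1, arbitrage).

1.0694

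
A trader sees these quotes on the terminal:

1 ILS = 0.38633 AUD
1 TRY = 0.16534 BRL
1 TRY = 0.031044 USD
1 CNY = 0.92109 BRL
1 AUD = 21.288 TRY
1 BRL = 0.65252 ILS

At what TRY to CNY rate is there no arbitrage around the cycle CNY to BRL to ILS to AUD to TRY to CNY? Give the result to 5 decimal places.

0.20231

Known legs of the cycle: 0.92109 × 0.65252 × 0.38633 × 21.288 = 4.942983838046218272
For no arbitrage the full-cycle product must be 1, so the missing rate is 1 / 4.942983838046218272 ≈ 0.2023070.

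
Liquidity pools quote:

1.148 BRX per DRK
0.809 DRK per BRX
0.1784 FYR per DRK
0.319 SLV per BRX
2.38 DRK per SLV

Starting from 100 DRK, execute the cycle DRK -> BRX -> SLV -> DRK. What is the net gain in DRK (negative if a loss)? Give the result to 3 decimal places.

100 DRK × 1.148 = 114.8 BRX
114.8 BRX × 0.319 = 36.6212 SLV
36.6212 SLV × 2.38 = 87.158456 DRK
Net change: 87.158456 − 100 = -12.841544 DRK

-12.842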